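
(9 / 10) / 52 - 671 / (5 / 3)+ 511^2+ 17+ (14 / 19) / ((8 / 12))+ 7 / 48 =15456469703 / 59280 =260736.67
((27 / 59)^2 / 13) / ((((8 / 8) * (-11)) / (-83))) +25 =12505082 / 497783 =25.12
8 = 8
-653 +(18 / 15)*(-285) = -995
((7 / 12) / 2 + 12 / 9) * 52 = 169 / 2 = 84.50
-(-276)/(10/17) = 2346/5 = 469.20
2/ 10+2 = 11/ 5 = 2.20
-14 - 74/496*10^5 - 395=-475179/31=-15328.35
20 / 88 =5 / 22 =0.23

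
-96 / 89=-1.08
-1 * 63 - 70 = -133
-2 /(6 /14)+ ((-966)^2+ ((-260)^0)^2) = 2799457 /3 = 933152.33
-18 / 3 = -6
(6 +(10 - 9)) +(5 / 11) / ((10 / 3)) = 157 / 22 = 7.14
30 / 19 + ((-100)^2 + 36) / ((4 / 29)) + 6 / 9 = 4147505 / 57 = 72763.25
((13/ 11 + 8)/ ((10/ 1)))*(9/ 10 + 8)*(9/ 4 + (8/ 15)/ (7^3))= 416523293/ 22638000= 18.40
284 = 284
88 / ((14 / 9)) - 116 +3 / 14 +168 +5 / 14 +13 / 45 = 34471 / 315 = 109.43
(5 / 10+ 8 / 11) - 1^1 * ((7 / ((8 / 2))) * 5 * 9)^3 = -343813761 / 704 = -488371.82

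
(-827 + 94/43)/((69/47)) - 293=-2536280/2967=-854.83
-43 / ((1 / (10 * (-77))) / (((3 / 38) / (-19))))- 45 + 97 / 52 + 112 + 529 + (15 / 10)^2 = 4341393 / 9386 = 462.54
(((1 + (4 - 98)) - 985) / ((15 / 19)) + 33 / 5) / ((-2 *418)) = 1853 / 1140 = 1.63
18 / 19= 0.95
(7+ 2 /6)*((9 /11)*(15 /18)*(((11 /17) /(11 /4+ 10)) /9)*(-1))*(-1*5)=1100 /7803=0.14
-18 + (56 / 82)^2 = -29474 / 1681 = -17.53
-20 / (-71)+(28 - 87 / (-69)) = 48243 / 1633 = 29.54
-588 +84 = -504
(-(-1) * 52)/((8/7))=91/2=45.50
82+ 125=207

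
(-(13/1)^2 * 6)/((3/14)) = -4732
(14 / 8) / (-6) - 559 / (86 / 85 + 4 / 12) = -3423481 / 8232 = -415.87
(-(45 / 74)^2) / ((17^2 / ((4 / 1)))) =-2025 / 395641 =-0.01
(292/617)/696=73/107358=0.00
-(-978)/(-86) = -489/43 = -11.37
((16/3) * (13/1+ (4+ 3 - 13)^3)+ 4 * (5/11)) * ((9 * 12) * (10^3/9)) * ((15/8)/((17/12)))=-3210120000/187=-17166417.11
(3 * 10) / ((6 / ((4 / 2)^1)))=10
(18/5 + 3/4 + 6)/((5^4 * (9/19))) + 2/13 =30681/162500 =0.19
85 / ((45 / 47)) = 799 / 9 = 88.78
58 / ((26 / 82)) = 2378 / 13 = 182.92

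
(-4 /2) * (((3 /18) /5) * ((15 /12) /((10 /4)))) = -1 /30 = -0.03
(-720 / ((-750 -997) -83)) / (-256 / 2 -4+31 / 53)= -1272 / 424865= -0.00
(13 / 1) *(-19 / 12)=-247 / 12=-20.58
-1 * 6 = -6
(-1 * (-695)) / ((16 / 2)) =695 / 8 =86.88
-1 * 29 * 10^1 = -290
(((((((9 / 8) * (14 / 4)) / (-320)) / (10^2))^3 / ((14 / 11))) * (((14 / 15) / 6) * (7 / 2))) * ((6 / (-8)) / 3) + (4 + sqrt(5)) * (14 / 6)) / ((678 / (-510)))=-5111011082240109103841 / 727996956672000000000 - 595 * sqrt(5) / 339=-10.95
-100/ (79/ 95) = -9500/ 79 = -120.25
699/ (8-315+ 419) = 699/ 112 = 6.24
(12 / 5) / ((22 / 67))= 402 / 55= 7.31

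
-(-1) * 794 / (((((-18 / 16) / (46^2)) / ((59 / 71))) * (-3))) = 793009088 / 1917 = 413671.93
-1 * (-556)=556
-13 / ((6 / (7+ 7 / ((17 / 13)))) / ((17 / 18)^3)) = -131495 / 5832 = -22.55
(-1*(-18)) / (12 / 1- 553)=-18 / 541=-0.03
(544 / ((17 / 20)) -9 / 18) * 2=1279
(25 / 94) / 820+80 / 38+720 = 211507615 / 292904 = 722.11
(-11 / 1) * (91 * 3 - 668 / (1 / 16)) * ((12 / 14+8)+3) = 9508895 / 7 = 1358413.57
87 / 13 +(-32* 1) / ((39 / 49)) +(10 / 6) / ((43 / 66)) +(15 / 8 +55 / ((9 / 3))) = -144173 / 13416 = -10.75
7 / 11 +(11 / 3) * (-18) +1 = -708 / 11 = -64.36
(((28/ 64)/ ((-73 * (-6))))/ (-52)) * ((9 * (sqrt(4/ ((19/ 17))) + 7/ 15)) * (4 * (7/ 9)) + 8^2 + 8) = -2233/ 1366560-49 * sqrt(323)/ 865488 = -0.00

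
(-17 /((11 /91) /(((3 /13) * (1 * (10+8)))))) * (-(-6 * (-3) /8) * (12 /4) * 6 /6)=86751 /22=3943.23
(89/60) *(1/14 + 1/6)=89/252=0.35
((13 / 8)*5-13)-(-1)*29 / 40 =-83 / 20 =-4.15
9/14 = 0.64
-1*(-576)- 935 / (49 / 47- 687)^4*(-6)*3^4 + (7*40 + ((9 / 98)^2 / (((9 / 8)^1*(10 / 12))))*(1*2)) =856.02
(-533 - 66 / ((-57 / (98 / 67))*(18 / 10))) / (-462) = 6095801 / 5293134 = 1.15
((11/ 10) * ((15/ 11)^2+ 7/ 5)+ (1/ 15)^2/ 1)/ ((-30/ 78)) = -23101/ 2475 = -9.33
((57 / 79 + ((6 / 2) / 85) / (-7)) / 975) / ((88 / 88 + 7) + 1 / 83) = 931758 / 10158955625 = 0.00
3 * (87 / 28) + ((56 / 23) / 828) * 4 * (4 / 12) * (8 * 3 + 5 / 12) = 11298445 / 1199772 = 9.42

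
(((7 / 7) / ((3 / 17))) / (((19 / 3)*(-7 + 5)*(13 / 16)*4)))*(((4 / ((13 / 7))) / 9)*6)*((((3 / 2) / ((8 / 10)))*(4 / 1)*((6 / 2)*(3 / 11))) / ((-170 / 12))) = 3024 / 35321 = 0.09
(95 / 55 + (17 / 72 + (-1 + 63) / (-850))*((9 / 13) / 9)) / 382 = 7613123 / 1671555600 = 0.00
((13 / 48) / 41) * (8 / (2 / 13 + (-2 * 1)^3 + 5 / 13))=-169 / 23862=-0.01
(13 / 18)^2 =169 / 324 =0.52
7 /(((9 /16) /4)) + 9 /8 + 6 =4097 /72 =56.90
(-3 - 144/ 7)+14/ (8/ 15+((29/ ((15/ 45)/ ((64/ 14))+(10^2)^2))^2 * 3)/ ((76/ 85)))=77216923410225/ 28842605328404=2.68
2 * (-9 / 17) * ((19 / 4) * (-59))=10089 / 34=296.74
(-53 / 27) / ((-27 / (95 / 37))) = 5035 / 26973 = 0.19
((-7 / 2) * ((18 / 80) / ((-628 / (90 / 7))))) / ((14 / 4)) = 81 / 17584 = 0.00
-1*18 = -18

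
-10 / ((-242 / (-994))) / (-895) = 994 / 21659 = 0.05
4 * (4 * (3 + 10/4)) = 88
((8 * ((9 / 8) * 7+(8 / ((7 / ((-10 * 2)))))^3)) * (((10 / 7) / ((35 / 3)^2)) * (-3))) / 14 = 884152557 / 4117715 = 214.72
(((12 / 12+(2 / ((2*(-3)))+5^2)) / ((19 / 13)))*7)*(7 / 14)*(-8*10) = -280280 / 57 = -4917.19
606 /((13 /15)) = 9090 /13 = 699.23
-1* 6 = -6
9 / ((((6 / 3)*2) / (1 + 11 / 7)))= 81 / 14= 5.79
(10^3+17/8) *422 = 1691587/4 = 422896.75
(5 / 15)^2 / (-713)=-1 / 6417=-0.00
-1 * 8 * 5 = -40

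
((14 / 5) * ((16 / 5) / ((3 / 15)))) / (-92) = -56 / 115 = -0.49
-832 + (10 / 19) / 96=-758779 / 912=-831.99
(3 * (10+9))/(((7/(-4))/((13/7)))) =-2964/49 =-60.49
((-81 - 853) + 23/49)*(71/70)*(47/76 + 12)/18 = -444942161/670320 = -663.78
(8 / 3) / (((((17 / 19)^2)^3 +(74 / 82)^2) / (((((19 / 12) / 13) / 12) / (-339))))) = -1502598393259 / 24983183786143284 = -0.00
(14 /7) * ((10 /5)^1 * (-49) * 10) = -1960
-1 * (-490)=490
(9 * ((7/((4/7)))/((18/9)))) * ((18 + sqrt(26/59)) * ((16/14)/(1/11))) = 693 * sqrt(1534)/59 + 12474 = 12934.04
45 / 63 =5 / 7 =0.71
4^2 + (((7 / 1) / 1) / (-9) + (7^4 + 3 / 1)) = 21773 / 9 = 2419.22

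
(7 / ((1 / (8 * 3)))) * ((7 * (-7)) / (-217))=1176 / 31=37.94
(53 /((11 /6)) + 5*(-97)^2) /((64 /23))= 16917.19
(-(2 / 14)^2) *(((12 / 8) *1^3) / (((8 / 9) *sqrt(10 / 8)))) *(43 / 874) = -1161 *sqrt(5) / 1713040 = -0.00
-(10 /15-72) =214 /3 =71.33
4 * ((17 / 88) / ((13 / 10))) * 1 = 0.59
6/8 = 3/4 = 0.75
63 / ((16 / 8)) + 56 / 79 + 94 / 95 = 498307 / 15010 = 33.20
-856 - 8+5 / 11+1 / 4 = -37985 / 44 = -863.30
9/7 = 1.29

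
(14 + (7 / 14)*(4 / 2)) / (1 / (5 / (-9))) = -8.33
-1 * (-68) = 68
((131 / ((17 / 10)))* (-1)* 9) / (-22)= 5895 / 187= 31.52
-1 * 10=-10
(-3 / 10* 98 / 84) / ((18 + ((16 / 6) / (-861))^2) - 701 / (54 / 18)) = 46703223 / 28778079940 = 0.00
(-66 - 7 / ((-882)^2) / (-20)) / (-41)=146694239 / 91128240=1.61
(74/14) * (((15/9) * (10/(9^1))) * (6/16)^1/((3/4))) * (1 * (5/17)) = 4625/3213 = 1.44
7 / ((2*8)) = 7 / 16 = 0.44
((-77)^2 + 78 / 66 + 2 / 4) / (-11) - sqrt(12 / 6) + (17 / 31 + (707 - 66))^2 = 95593489173 / 232562 - sqrt(2) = 411043.77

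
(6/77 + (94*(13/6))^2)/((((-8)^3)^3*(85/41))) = -1178576611/7906095267840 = -0.00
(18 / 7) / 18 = 1 / 7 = 0.14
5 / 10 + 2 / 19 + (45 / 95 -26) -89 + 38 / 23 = -98123 / 874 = -112.27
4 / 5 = 0.80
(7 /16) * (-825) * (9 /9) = -5775 /16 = -360.94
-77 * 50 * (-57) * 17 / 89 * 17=63421050 / 89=712596.07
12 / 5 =2.40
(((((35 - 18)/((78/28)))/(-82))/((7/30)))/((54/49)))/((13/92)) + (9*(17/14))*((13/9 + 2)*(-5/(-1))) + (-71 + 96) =553078235/2619162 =211.17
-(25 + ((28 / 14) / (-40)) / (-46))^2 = -529046001 / 846400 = -625.05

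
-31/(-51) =31/51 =0.61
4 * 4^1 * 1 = 16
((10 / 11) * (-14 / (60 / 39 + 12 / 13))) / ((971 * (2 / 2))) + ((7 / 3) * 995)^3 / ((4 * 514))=451112945327485 / 74115459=6086624.19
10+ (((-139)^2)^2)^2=139353667211683691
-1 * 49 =-49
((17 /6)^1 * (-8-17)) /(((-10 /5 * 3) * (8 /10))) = 2125 /144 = 14.76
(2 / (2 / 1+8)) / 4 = 1 / 20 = 0.05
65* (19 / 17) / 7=1235 / 119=10.38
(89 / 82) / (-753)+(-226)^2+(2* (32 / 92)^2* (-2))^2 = 882549412107343 / 17279062386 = 51076.23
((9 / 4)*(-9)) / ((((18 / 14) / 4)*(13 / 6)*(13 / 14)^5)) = -203297472 / 4826809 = -42.12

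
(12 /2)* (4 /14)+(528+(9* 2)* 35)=8118 /7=1159.71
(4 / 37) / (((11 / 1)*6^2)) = 1 / 3663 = 0.00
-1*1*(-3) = 3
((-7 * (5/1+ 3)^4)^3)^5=-7275616843974173770050574468395307084200280747743788713965380435968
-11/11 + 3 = 2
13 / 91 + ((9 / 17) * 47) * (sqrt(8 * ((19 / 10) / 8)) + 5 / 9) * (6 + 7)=21402 / 119 + 5499 * sqrt(190) / 170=625.72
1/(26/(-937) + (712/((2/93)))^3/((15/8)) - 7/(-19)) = 89015/1722902747999125621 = 0.00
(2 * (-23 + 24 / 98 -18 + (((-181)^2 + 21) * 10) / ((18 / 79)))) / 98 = 634477637 / 21609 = 29361.73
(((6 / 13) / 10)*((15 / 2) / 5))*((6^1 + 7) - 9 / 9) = 54 / 65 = 0.83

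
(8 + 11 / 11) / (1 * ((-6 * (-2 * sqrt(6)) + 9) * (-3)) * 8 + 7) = 1881 / 453983 - 2592 * sqrt(6) / 453983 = -0.01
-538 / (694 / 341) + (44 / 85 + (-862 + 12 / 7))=-232090769 / 206465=-1124.12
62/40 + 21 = 451/20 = 22.55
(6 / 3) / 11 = 2 / 11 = 0.18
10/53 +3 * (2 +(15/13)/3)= 5059/689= 7.34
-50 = -50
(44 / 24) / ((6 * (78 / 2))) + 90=126371 / 1404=90.01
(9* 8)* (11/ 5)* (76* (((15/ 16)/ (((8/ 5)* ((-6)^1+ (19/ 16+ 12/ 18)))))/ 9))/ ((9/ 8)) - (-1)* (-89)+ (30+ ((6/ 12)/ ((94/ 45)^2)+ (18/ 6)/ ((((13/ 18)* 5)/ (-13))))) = -4180081597/ 17583640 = -237.73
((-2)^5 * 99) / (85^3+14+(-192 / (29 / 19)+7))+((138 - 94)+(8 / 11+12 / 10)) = 45.92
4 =4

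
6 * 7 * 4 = 168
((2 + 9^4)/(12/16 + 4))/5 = 26252/95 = 276.34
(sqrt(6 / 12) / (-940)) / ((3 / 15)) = -sqrt(2) / 376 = -0.00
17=17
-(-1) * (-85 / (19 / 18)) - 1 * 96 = -3354 / 19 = -176.53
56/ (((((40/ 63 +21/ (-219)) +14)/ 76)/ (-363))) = -7105123872/ 66865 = -106260.73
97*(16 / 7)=1552 / 7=221.71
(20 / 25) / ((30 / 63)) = 42 / 25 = 1.68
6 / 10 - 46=-227 / 5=-45.40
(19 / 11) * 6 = 114 / 11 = 10.36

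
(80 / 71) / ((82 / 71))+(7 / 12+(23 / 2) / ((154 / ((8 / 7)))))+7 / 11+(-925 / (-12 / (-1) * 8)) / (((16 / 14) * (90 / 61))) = -1048979753 / 305496576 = -3.43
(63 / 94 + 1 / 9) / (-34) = -661 / 28764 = -0.02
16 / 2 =8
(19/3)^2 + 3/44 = 15911/396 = 40.18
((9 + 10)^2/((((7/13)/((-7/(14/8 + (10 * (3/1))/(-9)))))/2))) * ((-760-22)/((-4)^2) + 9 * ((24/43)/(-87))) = -361721373/1247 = -290073.27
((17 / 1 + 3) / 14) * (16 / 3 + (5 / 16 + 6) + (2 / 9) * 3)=985 / 56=17.59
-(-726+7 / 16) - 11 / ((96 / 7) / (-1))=69731 / 96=726.36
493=493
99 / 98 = 1.01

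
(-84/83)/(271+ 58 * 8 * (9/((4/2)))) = -12/27971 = -0.00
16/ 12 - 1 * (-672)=2020/ 3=673.33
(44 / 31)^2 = 1936 / 961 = 2.01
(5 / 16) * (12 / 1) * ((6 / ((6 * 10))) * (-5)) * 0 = 0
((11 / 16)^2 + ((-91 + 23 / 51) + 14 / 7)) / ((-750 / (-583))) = -26816251 / 391680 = -68.46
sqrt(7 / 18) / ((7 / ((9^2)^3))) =47344.53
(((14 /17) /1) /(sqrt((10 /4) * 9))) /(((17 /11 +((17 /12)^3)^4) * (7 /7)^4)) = 65384736620544 * sqrt(10) /79662222422508065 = 0.00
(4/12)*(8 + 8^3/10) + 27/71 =21421/1065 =20.11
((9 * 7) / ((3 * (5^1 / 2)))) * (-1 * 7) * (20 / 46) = -588 / 23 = -25.57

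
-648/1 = -648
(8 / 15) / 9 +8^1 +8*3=4328 / 135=32.06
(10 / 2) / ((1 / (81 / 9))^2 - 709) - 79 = -4537217 / 57428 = -79.01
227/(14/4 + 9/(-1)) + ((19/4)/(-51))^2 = -18889693/457776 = -41.26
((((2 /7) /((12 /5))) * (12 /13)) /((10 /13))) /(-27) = -1 /189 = -0.01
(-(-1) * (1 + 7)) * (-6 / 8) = -6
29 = 29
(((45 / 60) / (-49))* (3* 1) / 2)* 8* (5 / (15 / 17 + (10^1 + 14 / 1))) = -85 / 2303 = -0.04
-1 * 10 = -10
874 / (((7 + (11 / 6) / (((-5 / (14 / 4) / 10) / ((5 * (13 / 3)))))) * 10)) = -7866 / 24395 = -0.32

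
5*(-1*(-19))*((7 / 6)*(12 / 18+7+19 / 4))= 99085 / 72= 1376.18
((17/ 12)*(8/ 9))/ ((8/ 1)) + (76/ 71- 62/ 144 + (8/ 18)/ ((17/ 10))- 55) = -14063141/ 260712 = -53.94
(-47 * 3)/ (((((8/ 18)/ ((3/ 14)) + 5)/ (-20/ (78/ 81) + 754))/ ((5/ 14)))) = -90720810/ 17381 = -5219.54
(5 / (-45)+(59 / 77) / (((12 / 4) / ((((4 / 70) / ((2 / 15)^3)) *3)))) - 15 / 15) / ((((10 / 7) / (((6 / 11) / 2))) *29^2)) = 67373 / 17095848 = 0.00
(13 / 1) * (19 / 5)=247 / 5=49.40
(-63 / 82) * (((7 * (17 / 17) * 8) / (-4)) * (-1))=-441 / 41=-10.76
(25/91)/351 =25/31941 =0.00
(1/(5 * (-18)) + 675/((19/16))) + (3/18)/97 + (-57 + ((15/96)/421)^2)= 7697906340035359/15052269911040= 511.41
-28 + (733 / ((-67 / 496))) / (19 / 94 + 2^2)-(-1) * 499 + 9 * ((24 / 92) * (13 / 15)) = -498100109 / 608695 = -818.31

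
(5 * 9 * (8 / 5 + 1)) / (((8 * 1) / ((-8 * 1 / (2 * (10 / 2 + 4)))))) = -13 / 2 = -6.50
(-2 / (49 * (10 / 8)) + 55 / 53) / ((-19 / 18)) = -234918 / 246715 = -0.95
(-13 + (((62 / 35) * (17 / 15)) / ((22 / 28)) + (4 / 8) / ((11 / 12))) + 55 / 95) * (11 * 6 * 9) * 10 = -5259528 / 95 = -55363.45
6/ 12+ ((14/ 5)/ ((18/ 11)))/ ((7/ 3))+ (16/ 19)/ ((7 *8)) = 4981/ 3990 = 1.25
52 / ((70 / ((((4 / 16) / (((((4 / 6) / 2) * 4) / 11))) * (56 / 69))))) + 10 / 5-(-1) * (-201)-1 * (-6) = -22052 / 115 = -191.76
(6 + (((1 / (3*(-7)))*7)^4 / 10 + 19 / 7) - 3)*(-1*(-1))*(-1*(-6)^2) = -64814 / 315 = -205.76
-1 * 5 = -5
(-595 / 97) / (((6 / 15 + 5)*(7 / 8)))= -3400 / 2619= -1.30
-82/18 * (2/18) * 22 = -902/81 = -11.14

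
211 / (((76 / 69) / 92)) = 334857 / 19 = 17624.05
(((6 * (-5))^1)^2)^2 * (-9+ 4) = -4050000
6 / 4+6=15 / 2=7.50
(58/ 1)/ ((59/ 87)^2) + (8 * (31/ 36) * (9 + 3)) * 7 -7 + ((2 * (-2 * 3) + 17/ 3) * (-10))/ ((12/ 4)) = 22522153/ 31329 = 718.89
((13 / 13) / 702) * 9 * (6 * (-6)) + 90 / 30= 2.54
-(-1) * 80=80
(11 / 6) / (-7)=-11 / 42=-0.26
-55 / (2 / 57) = -3135 / 2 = -1567.50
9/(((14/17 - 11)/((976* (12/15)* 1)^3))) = -9103761211392/21625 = -420983177.41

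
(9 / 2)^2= 81 / 4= 20.25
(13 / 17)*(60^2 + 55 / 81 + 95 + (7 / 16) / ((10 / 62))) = 311552501 / 110160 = 2828.18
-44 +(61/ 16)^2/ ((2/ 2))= -29.46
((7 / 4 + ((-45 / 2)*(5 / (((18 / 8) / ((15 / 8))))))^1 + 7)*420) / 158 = -17850 / 79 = -225.95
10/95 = 2/19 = 0.11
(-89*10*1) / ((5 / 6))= -1068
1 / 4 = 0.25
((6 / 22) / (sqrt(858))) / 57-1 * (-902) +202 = sqrt(858) / 179322 +1104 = 1104.00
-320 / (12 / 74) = -5920 / 3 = -1973.33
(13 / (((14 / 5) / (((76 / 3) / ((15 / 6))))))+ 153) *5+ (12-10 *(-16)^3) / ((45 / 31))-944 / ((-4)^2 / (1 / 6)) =18405803 / 630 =29215.56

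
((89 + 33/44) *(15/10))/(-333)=-359/888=-0.40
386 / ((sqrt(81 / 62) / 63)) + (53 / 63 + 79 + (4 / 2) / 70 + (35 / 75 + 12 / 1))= 29086 / 315 + 2702 * sqrt(62)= 21367.91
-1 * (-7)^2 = -49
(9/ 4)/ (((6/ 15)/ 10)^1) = 225/ 4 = 56.25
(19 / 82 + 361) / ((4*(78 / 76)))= 562799 / 6396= 87.99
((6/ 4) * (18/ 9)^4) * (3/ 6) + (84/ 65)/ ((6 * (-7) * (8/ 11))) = 3109/ 260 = 11.96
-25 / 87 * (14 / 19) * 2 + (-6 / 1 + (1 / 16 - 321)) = -327.36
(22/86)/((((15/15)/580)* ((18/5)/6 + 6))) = 22.48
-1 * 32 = -32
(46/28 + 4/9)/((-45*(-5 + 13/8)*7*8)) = 263/1071630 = 0.00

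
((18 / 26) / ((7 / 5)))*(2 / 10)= 9 / 91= 0.10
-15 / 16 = -0.94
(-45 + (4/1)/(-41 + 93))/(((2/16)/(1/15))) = -4672/195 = -23.96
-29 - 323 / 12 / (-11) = -3505 / 132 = -26.55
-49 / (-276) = 49 / 276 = 0.18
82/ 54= 41/ 27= 1.52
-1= -1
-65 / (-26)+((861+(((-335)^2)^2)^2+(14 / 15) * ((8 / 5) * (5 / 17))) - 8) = 80896295138237074655279 / 510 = 158620186545562891480.94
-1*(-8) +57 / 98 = 841 / 98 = 8.58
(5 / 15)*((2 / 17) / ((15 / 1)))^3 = 8 / 49744125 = 0.00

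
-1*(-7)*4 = 28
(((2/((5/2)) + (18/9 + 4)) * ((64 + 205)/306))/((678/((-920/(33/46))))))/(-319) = 1138408/32117877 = 0.04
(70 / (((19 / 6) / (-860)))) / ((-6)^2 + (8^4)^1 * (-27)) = 30100 / 175047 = 0.17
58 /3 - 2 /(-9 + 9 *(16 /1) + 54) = 3652 /189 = 19.32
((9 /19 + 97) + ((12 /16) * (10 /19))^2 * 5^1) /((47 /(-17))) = -2411909 /67868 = -35.54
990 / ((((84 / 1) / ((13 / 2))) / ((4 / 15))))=143 / 7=20.43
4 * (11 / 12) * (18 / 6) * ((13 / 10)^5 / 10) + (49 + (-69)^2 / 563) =61.54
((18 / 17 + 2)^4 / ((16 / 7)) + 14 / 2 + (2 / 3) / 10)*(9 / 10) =85253559 / 2088025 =40.83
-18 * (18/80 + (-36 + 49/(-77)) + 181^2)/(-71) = 129589371/15620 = 8296.37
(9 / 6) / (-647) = -3 / 1294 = -0.00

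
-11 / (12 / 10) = -55 / 6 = -9.17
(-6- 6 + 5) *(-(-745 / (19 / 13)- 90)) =-79765 / 19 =-4198.16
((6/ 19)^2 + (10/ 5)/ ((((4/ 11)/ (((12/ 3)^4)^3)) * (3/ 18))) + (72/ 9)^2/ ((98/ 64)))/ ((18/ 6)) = 9793482477284/ 53067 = 184549389.97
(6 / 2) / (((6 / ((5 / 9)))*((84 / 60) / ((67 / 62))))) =1675 / 7812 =0.21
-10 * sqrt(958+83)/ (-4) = 5 * sqrt(1041)/ 2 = 80.66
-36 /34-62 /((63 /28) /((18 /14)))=-4342 /119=-36.49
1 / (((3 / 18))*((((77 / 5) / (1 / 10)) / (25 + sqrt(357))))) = 1.71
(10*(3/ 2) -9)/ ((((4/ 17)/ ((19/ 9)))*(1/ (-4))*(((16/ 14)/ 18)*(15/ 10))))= -2261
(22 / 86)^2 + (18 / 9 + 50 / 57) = 2.94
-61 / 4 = -15.25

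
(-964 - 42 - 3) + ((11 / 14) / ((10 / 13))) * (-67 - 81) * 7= -10336 / 5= -2067.20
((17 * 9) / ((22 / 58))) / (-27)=-493 / 33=-14.94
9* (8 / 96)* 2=3 / 2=1.50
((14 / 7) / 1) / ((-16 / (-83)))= 83 / 8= 10.38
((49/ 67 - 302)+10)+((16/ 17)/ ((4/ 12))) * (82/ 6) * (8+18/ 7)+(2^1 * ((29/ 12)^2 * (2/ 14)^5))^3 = 235466489811884650321595/ 2018328318009590340096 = 116.66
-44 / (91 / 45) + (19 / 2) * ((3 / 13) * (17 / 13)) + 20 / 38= -825583 / 44954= -18.37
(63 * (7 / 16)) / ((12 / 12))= 441 / 16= 27.56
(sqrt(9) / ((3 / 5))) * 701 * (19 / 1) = 66595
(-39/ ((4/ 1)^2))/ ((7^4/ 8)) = -0.01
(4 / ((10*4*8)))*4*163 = 163 / 20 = 8.15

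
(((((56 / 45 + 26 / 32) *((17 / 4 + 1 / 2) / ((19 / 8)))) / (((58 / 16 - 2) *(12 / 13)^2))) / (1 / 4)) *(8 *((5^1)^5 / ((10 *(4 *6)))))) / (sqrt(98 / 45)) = 2406625 *sqrt(10) / 9072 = 838.89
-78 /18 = -13 /3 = -4.33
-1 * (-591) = 591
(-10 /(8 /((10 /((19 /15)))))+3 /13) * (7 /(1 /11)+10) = -414207 /494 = -838.48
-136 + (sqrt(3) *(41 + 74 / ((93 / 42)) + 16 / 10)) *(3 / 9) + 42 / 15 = -666 / 5 + 11783 *sqrt(3) / 465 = -89.31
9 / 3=3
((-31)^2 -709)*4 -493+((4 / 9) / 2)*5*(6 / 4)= 1550 / 3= 516.67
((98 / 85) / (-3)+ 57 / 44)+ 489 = 5496803 / 11220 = 489.91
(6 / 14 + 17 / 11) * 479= 945.56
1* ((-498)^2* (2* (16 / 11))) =7936128 / 11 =721466.18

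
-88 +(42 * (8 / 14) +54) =-10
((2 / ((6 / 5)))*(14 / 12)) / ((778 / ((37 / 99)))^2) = 47915 / 106782992712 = 0.00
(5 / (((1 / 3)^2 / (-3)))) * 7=-945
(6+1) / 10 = 0.70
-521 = -521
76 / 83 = 0.92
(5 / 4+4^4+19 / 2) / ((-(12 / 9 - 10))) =3201 / 104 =30.78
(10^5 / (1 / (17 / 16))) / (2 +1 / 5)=531250 / 11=48295.45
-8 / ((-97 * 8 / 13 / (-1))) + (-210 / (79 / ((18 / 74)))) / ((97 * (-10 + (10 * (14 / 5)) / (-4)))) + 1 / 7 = 311376 / 33740189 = 0.01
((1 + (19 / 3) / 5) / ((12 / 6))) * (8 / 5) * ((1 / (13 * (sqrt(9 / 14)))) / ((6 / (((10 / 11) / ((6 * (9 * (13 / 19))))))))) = 0.00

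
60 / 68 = 15 / 17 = 0.88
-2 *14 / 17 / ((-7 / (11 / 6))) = 22 / 51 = 0.43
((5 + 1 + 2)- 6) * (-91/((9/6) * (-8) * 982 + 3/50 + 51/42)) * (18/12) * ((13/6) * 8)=828100/2061977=0.40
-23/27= -0.85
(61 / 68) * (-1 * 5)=-305 / 68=-4.49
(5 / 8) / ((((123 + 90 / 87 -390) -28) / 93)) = -87 / 440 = -0.20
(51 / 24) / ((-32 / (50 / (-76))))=425 / 9728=0.04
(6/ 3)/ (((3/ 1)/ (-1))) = -2/ 3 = -0.67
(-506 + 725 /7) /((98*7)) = -2817 /4802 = -0.59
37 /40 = 0.92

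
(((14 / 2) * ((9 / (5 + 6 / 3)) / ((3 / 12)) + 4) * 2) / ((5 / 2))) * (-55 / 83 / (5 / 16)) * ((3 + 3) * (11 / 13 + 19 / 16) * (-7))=50029056 / 5395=9273.23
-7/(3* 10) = -7/30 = -0.23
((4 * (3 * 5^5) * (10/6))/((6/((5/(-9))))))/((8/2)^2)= -78125/216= -361.69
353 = 353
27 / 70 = 0.39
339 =339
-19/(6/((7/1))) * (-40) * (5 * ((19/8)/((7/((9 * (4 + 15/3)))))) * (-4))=-487350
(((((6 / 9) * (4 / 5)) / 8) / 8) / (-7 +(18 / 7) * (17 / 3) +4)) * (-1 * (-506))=1771 / 4860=0.36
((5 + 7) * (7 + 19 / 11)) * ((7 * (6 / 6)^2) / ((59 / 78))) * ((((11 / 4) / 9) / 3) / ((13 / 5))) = 37.97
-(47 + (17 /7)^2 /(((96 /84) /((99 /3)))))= -12169 /56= -217.30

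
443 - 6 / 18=1328 / 3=442.67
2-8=-6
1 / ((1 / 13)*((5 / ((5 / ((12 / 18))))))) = 39 / 2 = 19.50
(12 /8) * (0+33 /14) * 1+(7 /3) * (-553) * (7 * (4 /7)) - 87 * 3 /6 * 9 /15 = -2177237 /420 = -5183.90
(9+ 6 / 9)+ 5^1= 44 / 3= 14.67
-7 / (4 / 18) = -63 / 2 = -31.50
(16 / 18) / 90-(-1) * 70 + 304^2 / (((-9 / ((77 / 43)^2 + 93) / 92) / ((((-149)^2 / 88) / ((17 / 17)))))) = -188873847100442074 / 8237295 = -22929110478.68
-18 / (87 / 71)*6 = -2556 / 29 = -88.14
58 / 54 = 29 / 27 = 1.07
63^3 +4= 250051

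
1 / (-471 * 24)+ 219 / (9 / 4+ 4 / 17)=168338999 / 1910376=88.12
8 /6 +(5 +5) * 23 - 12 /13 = 8986 /39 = 230.41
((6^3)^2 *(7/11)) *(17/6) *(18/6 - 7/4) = 1156680/11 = 105152.73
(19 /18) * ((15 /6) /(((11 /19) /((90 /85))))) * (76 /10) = 6859 /187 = 36.68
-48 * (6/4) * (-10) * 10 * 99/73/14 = 356400/511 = 697.46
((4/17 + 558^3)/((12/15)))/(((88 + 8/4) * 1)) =738399727/306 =2413071.00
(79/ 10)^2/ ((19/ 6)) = 18723/ 950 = 19.71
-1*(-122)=122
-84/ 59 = -1.42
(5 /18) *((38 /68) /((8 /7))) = 665 /4896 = 0.14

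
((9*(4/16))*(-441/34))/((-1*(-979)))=-3969/133144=-0.03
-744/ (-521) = 744/ 521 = 1.43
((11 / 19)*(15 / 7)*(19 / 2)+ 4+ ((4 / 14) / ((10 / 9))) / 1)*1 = 1123 / 70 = 16.04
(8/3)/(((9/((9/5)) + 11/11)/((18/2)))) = 4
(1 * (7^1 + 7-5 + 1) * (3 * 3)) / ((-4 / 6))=-135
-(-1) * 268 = 268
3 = 3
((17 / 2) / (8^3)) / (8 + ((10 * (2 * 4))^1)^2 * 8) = 17 / 52436992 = 0.00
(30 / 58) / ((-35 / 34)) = -102 / 203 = -0.50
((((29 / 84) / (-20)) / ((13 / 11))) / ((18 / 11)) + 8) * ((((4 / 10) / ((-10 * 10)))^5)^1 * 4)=-3141451 / 95976562500000000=-0.00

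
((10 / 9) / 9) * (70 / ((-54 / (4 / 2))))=-700 / 2187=-0.32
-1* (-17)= 17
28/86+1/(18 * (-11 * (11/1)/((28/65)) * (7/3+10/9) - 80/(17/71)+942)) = 21559384/66249541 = 0.33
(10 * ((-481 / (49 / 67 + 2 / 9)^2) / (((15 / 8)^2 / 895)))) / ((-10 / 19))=4229838609984 / 1653125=2558692.54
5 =5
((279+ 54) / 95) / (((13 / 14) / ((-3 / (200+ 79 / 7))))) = -32634 / 608855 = -0.05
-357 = -357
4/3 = 1.33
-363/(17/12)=-4356/17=-256.24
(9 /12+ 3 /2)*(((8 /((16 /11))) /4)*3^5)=24057 /32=751.78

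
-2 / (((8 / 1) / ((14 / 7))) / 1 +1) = -2 / 5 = -0.40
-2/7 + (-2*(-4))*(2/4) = 26/7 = 3.71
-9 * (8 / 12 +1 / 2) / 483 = -1 / 46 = -0.02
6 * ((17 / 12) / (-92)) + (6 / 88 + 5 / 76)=1599 / 38456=0.04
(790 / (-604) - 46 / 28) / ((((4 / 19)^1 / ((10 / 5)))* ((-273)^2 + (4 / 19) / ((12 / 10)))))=-3377877 / 8980616582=-0.00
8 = 8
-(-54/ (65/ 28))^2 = -2286144/ 4225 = -541.10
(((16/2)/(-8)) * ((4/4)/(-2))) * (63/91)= 9/26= 0.35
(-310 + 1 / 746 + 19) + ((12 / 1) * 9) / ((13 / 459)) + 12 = 34274983 / 9698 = 3534.23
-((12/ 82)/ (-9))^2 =-4/ 15129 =-0.00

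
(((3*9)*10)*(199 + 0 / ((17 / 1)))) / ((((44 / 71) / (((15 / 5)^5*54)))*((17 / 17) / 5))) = 62572749075 / 11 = 5688431734.09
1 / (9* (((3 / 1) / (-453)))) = -151 / 9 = -16.78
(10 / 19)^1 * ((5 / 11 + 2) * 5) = 1350 / 209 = 6.46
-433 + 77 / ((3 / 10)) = -529 / 3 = -176.33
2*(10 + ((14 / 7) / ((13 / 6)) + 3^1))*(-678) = -245436 / 13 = -18879.69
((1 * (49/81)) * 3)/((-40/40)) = -49/27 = -1.81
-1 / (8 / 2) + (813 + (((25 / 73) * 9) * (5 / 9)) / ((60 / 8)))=712169 / 876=812.98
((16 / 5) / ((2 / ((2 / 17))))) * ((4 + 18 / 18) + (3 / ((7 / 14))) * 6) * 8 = 5248 / 85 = 61.74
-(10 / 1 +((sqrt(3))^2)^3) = -37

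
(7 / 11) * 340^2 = 809200 / 11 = 73563.64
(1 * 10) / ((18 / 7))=35 / 9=3.89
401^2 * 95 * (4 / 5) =12220876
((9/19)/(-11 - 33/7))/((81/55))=-7/342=-0.02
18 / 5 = 3.60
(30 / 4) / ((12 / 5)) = 25 / 8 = 3.12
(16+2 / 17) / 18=137 / 153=0.90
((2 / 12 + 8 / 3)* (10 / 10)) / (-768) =-17 / 4608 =-0.00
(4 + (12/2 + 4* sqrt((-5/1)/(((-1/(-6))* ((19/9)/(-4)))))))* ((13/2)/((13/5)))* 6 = 150 + 360* sqrt(570)/19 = 602.36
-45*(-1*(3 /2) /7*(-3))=-405 /14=-28.93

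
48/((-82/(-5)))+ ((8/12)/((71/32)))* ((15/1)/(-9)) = 63560/26199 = 2.43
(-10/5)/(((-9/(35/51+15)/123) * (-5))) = -13120/153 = -85.75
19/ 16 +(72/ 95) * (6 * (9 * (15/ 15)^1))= 64013/ 1520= 42.11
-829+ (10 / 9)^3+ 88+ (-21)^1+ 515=-179063 / 729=-245.63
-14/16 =-7/8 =-0.88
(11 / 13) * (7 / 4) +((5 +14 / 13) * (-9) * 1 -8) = -3183 / 52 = -61.21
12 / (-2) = -6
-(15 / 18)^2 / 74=-25 / 2664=-0.01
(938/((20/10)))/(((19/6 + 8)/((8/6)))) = 56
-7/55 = -0.13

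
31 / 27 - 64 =-1697 / 27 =-62.85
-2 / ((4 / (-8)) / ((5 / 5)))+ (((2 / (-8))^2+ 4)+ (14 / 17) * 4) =3089 / 272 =11.36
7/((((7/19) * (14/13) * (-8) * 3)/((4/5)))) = -247/420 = -0.59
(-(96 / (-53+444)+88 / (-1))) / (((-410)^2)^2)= 4289 / 1381090688750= 0.00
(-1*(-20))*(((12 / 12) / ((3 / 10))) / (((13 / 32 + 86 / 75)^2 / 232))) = 89088000000 / 13890529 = 6413.58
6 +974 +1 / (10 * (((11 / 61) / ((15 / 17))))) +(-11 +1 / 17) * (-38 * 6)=1299679 / 374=3475.08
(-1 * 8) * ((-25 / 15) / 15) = 0.89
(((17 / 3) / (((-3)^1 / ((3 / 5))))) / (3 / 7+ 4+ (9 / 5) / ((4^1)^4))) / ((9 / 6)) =-60928 / 357687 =-0.17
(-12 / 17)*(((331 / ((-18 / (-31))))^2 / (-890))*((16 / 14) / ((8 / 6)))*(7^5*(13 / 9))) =3286358120773 / 612765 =5363162.26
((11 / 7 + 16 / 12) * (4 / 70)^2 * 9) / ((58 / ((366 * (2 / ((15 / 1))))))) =89304 / 1243375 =0.07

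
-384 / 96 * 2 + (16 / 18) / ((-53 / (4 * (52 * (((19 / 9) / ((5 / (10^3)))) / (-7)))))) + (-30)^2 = 1102.42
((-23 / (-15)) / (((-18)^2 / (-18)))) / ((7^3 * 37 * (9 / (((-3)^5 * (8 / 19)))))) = 92 / 1205645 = 0.00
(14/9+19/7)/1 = 269/63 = 4.27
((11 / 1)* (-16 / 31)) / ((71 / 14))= -2464 / 2201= -1.12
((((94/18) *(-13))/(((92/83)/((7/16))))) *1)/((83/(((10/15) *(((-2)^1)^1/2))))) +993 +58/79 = 993.95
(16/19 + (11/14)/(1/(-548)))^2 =3266579716/17689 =184667.29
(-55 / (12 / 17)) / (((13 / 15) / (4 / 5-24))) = 27115 / 13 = 2085.77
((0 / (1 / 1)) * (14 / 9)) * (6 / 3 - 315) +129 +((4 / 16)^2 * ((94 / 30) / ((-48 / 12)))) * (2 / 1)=128.90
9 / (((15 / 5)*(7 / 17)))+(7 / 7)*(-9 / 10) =447 / 70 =6.39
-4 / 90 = -2 / 45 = -0.04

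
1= 1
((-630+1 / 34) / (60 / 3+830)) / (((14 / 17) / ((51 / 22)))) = -64257 / 30800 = -2.09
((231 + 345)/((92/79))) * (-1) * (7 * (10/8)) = -99540/23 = -4327.83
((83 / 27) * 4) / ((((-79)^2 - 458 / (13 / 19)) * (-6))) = -2158 / 5866911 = -0.00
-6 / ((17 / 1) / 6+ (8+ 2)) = -36 / 77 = -0.47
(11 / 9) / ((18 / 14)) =77 / 81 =0.95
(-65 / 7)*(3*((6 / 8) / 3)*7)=-48.75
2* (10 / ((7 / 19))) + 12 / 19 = 7304 / 133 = 54.92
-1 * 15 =-15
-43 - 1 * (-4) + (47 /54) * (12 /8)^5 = -2073 /64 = -32.39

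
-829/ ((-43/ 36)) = 29844/ 43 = 694.05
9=9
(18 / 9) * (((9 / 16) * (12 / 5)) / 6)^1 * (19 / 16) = 171 / 320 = 0.53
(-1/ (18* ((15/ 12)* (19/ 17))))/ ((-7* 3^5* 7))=34/ 10180485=0.00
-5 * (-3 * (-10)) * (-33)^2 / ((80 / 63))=-1029105 / 8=-128638.12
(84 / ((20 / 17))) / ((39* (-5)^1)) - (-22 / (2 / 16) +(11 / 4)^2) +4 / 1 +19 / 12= 2709013 / 15600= 173.65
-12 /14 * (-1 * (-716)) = -4296 /7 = -613.71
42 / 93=14 / 31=0.45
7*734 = 5138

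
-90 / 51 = -30 / 17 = -1.76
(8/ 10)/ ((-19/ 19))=-4/ 5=-0.80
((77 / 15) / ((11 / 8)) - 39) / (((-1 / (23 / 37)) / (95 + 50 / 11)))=888191 / 407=2182.29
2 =2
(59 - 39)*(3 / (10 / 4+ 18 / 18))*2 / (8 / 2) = 8.57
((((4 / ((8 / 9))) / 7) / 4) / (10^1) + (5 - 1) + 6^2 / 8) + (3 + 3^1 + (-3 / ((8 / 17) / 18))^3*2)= -3384574007 / 1120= -3021941.08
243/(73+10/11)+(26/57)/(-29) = 1465777/447963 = 3.27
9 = 9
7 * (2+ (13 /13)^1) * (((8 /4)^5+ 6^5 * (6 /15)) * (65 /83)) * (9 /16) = 2412774 /83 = 29069.57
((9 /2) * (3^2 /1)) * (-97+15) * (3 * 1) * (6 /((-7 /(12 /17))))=717336 /119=6028.03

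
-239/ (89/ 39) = -9321/ 89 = -104.73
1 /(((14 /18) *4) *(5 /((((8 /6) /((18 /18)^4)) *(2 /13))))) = 6 /455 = 0.01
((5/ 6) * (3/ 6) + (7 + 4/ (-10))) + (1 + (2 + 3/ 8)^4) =2447359/ 61440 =39.83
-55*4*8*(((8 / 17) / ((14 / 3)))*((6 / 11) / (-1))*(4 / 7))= 46080 / 833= 55.32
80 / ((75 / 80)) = 256 / 3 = 85.33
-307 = -307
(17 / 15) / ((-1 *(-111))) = 17 / 1665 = 0.01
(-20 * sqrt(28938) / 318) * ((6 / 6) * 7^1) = -70 * sqrt(28938) / 159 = -74.89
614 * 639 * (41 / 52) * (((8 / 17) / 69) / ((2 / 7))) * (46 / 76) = 18767217 / 4199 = 4469.45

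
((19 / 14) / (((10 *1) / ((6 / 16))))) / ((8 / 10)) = 0.06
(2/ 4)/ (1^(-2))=1/ 2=0.50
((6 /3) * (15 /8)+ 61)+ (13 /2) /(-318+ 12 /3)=20325 /314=64.73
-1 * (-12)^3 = 1728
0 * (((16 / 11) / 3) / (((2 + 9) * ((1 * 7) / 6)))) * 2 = 0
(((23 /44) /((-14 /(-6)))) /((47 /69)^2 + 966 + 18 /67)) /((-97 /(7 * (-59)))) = 1298596077 /1316145110324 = 0.00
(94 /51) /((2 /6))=94 /17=5.53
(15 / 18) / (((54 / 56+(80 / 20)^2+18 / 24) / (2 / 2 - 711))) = -12425 / 372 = -33.40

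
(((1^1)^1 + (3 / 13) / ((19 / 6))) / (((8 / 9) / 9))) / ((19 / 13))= 21465 / 2888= 7.43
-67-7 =-74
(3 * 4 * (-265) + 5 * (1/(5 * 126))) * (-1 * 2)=400679/63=6359.98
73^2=5329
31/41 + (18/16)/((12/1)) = 1115/1312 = 0.85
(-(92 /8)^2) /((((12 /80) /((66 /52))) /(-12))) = 174570 /13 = 13428.46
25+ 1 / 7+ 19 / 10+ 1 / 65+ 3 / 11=273583 / 10010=27.33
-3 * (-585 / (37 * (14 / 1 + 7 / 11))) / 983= 19305 / 5855731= 0.00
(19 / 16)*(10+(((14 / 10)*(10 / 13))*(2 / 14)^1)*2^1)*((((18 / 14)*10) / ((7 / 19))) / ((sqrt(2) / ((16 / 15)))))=145122*sqrt(2) / 637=322.19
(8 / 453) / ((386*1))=4 / 87429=0.00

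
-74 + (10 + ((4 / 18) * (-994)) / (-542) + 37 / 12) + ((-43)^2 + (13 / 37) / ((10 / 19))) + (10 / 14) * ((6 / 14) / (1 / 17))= 158690084339 / 88438140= 1794.36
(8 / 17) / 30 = 4 / 255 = 0.02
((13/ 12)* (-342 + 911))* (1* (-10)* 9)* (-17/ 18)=628745/ 12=52395.42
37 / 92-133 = -12199 / 92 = -132.60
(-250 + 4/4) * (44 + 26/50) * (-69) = 19122453/25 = 764898.12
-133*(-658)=87514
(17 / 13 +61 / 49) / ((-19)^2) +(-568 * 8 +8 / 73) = -76277538030 / 16786861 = -4543.88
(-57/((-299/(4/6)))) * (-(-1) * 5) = 0.64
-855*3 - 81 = -2646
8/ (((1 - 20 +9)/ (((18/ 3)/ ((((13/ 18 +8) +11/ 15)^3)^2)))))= -2550916800000/ 379819589887092601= -0.00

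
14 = 14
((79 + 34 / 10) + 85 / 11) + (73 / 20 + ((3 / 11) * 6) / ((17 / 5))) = 352527 / 3740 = 94.26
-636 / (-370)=1.72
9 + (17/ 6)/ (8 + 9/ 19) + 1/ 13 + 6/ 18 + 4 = 57535/ 4186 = 13.74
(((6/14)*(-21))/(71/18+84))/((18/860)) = -7740/1583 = -4.89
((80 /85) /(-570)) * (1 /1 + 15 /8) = -23 /4845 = -0.00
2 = 2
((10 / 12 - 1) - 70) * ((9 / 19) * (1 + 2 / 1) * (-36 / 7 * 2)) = 136404 / 133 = 1025.59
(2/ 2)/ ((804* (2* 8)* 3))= 1/ 38592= 0.00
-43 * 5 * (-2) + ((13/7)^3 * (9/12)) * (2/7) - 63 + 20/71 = 125689715/340942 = 368.65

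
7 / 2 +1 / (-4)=13 / 4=3.25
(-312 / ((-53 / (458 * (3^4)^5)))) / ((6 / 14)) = 1162577602119024 / 53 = 21935426455075.92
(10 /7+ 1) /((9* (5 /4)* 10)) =34 /1575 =0.02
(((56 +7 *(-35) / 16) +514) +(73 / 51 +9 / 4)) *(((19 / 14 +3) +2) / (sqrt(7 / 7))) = 40550981 / 11424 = 3549.63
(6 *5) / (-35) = -6 / 7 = -0.86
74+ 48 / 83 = 6190 / 83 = 74.58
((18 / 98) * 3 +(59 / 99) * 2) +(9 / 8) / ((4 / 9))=663491 / 155232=4.27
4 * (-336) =-1344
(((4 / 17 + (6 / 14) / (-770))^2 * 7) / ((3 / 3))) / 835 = 462637081 / 1001529644500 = 0.00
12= 12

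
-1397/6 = -232.83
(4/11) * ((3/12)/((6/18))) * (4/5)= 0.22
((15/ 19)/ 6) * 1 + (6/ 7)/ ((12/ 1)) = 27/ 133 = 0.20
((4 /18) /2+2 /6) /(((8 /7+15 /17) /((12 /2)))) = 952 /723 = 1.32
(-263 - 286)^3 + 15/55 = -1820160636/11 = -165469148.73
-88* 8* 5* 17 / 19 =-59840 / 19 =-3149.47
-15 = -15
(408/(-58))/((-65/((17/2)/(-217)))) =-1734/409045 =-0.00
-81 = -81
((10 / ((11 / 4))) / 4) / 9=10 / 99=0.10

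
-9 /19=-0.47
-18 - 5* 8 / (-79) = -1382 / 79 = -17.49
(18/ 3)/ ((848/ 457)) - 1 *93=-38061/ 424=-89.77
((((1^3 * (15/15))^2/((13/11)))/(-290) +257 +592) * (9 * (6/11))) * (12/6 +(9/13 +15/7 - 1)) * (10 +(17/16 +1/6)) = 70374208653/392080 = 179489.41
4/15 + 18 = 18.27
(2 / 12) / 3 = 1 / 18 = 0.06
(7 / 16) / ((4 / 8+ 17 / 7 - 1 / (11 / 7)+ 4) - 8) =-539 / 2104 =-0.26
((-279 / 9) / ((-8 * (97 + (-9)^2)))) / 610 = 31 / 868640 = 0.00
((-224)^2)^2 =2517630976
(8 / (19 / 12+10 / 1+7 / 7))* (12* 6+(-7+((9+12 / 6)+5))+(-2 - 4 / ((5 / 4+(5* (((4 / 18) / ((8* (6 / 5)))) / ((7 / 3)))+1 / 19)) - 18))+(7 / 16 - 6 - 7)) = 1020451566 / 24072269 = 42.39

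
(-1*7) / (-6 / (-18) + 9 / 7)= -147 / 34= -4.32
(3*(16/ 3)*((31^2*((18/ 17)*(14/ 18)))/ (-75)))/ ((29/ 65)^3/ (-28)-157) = 66210901120/ 61571070339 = 1.08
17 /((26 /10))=85 /13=6.54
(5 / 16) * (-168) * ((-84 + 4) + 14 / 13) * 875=47131875 / 13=3625528.85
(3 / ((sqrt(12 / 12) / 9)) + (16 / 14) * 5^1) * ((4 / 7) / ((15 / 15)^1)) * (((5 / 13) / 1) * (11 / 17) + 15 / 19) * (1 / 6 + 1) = 1996880 / 88179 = 22.65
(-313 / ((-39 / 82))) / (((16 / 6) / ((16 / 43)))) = 51332 / 559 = 91.83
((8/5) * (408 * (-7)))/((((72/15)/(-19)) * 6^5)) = 2261/972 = 2.33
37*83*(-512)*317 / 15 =-498435584 / 15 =-33229038.93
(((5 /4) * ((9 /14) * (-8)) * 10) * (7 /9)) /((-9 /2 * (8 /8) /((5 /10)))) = 50 /9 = 5.56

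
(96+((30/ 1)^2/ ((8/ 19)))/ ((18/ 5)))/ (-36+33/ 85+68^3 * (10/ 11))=2579665/ 1068935612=0.00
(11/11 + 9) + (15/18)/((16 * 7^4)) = 2304965/230496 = 10.00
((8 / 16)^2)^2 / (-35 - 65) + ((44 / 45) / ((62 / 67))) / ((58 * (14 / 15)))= 570721 / 30206400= 0.02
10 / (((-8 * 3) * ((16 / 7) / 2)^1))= -35 / 96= -0.36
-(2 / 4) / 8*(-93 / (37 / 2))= 93 / 296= 0.31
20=20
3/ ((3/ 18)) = 18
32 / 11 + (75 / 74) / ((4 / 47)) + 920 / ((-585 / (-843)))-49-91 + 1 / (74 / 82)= 152592809 / 126984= 1201.67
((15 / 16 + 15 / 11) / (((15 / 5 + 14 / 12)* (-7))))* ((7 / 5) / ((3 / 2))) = -0.07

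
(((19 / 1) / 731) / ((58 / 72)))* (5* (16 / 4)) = 13680 / 21199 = 0.65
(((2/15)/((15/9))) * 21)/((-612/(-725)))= 203/102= 1.99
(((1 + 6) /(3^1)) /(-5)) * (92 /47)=-644 /705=-0.91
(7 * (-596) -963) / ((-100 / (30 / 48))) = 32.09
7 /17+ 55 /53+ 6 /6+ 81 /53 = 3584 /901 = 3.98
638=638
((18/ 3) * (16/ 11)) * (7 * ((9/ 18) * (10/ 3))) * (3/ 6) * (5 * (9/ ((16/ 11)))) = 1575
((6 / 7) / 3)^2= 4 / 49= 0.08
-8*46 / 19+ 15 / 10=-679 / 38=-17.87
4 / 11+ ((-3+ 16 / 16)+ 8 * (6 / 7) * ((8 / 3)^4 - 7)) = 617702 / 2079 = 297.11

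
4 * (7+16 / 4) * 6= 264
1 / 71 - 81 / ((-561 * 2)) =2291 / 26554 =0.09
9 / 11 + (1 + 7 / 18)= 437 / 198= 2.21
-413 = -413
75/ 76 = 0.99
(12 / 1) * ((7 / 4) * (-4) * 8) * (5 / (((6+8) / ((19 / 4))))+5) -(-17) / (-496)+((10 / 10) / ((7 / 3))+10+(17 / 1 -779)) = -18233575 / 3472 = -5251.61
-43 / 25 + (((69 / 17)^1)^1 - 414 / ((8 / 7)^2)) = -4278967 / 13600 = -314.63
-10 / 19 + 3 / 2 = 37 / 38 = 0.97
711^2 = 505521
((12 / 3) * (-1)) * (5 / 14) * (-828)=8280 / 7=1182.86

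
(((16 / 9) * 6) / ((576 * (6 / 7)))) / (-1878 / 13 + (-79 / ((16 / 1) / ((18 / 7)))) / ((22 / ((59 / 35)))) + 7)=-980980 / 6285662937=-0.00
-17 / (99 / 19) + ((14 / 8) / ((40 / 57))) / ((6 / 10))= 2831 / 3168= 0.89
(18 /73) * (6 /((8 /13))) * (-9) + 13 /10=-7423 /365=-20.34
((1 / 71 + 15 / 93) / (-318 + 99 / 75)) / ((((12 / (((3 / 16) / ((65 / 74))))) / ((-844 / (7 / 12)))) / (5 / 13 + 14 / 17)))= 2011512585 / 116813516729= 0.02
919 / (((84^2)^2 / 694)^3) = 38397587237 / 15426288377159516946432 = 0.00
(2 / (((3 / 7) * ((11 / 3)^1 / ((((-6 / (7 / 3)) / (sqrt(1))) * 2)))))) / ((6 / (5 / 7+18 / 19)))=-2652 / 1463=-1.81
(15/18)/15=1/18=0.06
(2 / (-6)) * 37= -12.33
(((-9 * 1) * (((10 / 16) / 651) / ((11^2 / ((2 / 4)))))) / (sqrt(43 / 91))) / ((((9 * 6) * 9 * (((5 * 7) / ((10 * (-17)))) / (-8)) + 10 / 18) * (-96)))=765 * sqrt(3913) / 1155353372096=0.00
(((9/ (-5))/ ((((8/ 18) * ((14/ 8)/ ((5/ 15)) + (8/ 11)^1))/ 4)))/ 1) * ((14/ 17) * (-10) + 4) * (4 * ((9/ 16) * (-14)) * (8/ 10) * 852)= -27547382016/ 111775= -246453.88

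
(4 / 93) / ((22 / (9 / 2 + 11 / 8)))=47 / 4092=0.01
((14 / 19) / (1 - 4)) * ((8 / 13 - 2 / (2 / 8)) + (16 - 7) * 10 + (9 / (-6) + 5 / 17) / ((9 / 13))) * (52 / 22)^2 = -117104260 / 1055241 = -110.97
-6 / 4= -3 / 2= -1.50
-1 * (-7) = 7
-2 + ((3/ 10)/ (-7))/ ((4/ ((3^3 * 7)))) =-4.02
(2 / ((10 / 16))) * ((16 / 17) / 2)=128 / 85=1.51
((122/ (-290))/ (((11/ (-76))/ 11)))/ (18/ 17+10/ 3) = 59109/ 8120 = 7.28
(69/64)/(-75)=-23/1600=-0.01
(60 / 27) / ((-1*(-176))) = 5 / 396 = 0.01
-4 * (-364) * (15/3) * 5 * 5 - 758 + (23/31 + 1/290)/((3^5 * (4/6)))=181242.00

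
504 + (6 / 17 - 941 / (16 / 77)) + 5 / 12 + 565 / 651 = -237449125 / 59024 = -4022.92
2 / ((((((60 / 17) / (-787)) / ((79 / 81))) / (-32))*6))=8455528 / 3645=2319.76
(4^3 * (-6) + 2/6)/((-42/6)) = 1151/21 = 54.81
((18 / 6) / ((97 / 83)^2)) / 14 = 20667 / 131726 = 0.16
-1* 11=-11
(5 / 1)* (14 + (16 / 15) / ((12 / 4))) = 646 / 9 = 71.78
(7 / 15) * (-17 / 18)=-119 / 270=-0.44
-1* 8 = -8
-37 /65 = -0.57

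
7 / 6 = 1.17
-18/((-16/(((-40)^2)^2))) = 2880000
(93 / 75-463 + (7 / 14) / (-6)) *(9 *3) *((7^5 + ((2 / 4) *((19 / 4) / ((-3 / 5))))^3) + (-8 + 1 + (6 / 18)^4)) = -208718905.32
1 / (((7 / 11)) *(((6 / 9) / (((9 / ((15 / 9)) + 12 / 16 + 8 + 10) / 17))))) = 2277 / 680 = 3.35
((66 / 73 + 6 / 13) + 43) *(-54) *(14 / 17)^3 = -6238654128 / 4662437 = -1338.07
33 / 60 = 11 / 20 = 0.55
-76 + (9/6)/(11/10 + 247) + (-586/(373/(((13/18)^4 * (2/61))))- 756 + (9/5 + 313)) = -1277054456688359/2469131441820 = -517.21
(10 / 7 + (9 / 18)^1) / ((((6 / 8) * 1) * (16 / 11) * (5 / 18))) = 891 / 140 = 6.36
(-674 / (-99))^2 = 454276 / 9801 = 46.35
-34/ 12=-17/ 6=-2.83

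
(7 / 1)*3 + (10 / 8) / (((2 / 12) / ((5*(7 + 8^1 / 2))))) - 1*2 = 863 / 2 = 431.50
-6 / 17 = -0.35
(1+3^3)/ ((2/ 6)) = 84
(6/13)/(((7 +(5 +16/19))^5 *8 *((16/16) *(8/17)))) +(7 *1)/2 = 1259245913679193/359784510685184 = 3.50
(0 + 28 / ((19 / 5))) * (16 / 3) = 39.30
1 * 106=106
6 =6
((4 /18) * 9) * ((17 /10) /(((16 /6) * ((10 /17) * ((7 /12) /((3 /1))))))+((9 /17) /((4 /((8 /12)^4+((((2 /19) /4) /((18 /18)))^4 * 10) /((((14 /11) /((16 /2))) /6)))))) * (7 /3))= 471867957167 /41872137300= 11.27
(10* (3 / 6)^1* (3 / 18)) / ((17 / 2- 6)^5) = 16 / 1875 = 0.01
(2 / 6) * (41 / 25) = 0.55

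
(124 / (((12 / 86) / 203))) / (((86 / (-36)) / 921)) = -69550236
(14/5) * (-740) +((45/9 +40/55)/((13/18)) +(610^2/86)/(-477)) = -6080672932/2933073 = -2073.14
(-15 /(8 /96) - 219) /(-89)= 399 /89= 4.48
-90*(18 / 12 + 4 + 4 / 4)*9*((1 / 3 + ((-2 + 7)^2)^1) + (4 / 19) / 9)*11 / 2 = -734267.37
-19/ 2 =-9.50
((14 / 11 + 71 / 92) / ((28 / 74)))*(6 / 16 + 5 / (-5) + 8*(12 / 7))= 70.72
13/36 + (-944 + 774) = -6107/36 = -169.64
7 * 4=28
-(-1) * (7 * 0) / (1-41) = 0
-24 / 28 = -6 / 7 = -0.86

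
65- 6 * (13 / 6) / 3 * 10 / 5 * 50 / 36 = 1430 / 27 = 52.96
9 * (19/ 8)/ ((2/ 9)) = 1539/ 16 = 96.19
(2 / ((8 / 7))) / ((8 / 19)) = 133 / 32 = 4.16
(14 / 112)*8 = 1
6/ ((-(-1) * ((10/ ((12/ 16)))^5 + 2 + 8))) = 0.00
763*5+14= 3829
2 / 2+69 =70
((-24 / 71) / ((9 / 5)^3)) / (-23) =1000 / 396819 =0.00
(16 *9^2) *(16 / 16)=1296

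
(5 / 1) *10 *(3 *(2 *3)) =900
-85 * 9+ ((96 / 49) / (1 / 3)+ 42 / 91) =-483267 / 637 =-758.66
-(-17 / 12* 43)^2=-534361 / 144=-3710.84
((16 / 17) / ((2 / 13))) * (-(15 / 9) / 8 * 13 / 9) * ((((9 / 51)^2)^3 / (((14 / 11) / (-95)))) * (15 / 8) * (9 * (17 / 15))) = 214575075 / 2703407728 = 0.08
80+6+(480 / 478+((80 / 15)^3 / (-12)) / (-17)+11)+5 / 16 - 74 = 131958875 / 5265648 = 25.06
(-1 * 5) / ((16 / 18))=-45 / 8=-5.62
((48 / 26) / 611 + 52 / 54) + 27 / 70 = 20292067 / 15012270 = 1.35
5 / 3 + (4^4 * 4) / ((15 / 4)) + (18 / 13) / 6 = 53618 / 195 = 274.96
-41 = -41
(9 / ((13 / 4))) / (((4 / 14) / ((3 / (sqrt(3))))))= 126 * sqrt(3) / 13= 16.79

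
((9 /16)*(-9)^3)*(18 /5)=-59049 /40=-1476.22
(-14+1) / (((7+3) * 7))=-13 / 70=-0.19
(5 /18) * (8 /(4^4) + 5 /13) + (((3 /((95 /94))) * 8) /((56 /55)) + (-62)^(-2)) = 22432699957 /957063744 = 23.44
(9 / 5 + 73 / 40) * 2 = 29 / 4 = 7.25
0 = 0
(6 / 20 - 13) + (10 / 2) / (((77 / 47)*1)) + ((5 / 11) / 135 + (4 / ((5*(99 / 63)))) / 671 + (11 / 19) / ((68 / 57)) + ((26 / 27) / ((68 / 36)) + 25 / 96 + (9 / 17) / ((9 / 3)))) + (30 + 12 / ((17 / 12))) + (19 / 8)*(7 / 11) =120548907187 / 3794424480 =31.77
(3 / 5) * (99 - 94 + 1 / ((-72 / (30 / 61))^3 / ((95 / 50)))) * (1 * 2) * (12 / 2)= 784446241 / 21790176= 36.00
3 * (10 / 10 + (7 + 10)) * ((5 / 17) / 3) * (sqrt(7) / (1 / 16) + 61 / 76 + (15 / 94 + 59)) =1440 * sqrt(7) / 17 + 9638325 / 30362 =541.56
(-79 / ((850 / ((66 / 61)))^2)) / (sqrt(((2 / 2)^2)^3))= -86031 / 672105625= -0.00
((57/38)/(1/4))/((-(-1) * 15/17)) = 34/5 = 6.80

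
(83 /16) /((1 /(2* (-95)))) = -7885 /8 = -985.62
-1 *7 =-7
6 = 6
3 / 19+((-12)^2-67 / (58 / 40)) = 53971 / 551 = 97.95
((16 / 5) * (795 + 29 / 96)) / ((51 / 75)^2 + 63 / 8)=38174500 / 125061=305.25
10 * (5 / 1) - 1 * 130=-80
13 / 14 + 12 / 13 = 337 / 182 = 1.85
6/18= 0.33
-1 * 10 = -10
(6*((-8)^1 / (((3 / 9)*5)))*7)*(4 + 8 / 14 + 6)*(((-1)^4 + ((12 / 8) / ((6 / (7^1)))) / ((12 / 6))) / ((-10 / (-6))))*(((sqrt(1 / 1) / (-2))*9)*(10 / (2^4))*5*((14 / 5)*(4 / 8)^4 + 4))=4504491 / 32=140765.34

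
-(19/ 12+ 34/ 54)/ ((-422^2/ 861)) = 68593/ 6411024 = 0.01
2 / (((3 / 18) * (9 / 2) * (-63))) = -8 / 189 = -0.04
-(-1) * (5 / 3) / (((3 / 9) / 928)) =4640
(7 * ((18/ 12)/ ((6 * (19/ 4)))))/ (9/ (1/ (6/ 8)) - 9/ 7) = 196/ 2907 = 0.07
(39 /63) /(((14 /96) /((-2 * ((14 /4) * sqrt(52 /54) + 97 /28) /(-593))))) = 208 * sqrt(78) /37359 + 10088 /203399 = 0.10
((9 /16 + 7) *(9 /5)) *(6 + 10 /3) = 2541 /20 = 127.05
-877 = -877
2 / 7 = 0.29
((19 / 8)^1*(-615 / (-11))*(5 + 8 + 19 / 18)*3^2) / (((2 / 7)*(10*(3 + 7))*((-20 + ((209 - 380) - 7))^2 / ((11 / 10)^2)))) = 125419 / 6912000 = 0.02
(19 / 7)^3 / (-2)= -6859 / 686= -10.00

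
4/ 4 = 1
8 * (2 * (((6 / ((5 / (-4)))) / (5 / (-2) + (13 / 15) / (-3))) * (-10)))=-69120 / 251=-275.38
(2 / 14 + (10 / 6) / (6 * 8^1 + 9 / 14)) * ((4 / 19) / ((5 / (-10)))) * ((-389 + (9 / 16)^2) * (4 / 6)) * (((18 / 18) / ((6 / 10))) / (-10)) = -3.22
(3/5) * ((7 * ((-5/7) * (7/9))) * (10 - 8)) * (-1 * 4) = 56/3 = 18.67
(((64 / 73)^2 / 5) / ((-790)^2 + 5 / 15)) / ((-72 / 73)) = -512 / 2050169595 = -0.00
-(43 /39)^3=-79507 /59319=-1.34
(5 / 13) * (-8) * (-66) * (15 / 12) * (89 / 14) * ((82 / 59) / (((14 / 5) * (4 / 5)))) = 75260625 / 75166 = 1001.26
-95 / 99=-0.96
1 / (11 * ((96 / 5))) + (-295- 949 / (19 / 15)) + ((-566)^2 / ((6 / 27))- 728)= 28888744991 / 20064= 1439829.79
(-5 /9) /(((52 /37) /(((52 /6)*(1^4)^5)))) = -185 /54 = -3.43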